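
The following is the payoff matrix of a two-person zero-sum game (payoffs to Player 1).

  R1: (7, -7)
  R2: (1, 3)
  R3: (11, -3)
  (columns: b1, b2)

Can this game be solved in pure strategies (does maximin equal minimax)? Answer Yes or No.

No

Row minima: R1 → -7, R2 → 1, R3 → -3; maximin = 1.
Column maxima: b1 → 11, b2 → 3; minimax = 3.
1 ≠ 3, so no pure-strategy equilibrium exists.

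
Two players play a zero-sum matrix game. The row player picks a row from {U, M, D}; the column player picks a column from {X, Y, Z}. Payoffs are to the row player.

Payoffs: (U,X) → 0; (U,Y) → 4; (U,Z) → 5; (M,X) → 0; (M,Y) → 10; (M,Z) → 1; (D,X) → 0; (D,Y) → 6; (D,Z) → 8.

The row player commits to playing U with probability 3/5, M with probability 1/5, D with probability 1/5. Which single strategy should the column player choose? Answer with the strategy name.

X

If the column player plays X, the row player's expected payoff is (3/5)·0 + (1/5)·0 + (1/5)·0 = 0.
If the column player plays Y, the row player's expected payoff is (3/5)·4 + (1/5)·10 + (1/5)·6 = 28/5.
If the column player plays Z, the row player's expected payoff is (3/5)·5 + (1/5)·1 + (1/5)·8 = 24/5.
The column player minimizes the row player's payoff; the smallest is 0, so the best response is X.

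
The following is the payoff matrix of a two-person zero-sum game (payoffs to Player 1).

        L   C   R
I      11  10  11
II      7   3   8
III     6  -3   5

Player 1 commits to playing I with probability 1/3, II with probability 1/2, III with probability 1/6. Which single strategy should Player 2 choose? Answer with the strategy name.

C

If Player 2 plays L, Player 1's expected payoff is (1/3)·11 + (1/2)·7 + (1/6)·6 = 49/6.
If Player 2 plays C, Player 1's expected payoff is (1/3)·10 + (1/2)·3 + (1/6)·(-3) = 13/3.
If Player 2 plays R, Player 1's expected payoff is (1/3)·11 + (1/2)·8 + (1/6)·5 = 17/2.
Player 2 minimizes Player 1's payoff; the smallest is 13/3, so the best response is C.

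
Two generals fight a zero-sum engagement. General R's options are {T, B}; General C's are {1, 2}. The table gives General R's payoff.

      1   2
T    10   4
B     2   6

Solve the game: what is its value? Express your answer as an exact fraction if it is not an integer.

26/5

Row minima: T → 4, B → 2; maximin = 4.
Column maxima: 1 → 10, 2 → 6; minimax = 6.
4 ≠ 6, so there is no saddle point; optimal play is mixed.
Let General R play T with probability p. Expected payoff against 1: 10p + 2(1−p) = 8p + 2; against 2: 4p + 6(1−p) = −2p + 6.
Setting these equal: 8p + 2 = −2p + 6 ⇒ 10p = 4 ⇒ p = 2/5, and the value is (8)·(2/5) + 2 = 26/5.
For General C: with q = P(1), equating T's and B's payoffs gives 6q + 4 = −4q + 6 ⇒ q = 1/5.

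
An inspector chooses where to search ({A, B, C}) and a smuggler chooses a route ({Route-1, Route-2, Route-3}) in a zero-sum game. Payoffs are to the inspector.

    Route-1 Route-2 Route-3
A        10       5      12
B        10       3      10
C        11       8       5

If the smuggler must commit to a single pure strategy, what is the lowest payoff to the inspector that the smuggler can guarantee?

Column maxima: Route-1 → 11, Route-2 → 8, Route-3 → 12.
The smallest of these is 8.

8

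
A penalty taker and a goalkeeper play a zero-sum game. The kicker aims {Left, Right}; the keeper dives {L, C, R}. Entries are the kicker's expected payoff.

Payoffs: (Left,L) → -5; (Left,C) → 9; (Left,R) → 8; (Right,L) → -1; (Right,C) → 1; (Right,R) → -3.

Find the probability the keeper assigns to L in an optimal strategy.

11/15

Row minima: Left → -5, Right → -3; maximin = -3.
Column maxima: L → -1, C → 9, R → 8; minimax = -1.
-3 ≠ -1, so there is no saddle point; optimal play is mixed.
C is strictly dominated by L (it gives the kicker strictly more in every row), so the keeper never plays it.
On the remaining 2×2 (Left, Right vs L, R):
Let the kicker play Left with probability p. Expected payoff against L: (-5)p + (-1)(1−p) = −4p − 1; against R: 8p + (-3)(1−p) = 11p − 3.
Setting these equal: −4p − 1 = 11p − 3 ⇒ −15p = -2 ⇒ p = 2/15, and the value is (-4)·(2/15) − 1 = -23/15.
For the keeper: with q = P(L), equating Left's and Right's payoffs gives −13q + 8 = 2q − 3 ⇒ q = 11/15.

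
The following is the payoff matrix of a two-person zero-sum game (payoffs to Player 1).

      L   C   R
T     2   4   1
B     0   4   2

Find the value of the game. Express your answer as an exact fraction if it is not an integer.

Row minima: T → 1, B → 0; maximin = 1.
Column maxima: L → 2, C → 4, R → 2; minimax = 2.
1 ≠ 2, so there is no saddle point; optimal play is mixed.
C is strictly dominated by L (it gives Player 1 strictly more in every row), so Player 2 never plays it.
On the remaining 2×2 (T, B vs L, R):
Let Player 1 play T with probability p. Expected payoff against L: 2p + 0(1−p) = 2p; against R: 1p + 2(1−p) = −p + 2.
Setting these equal: 2p = −p + 2 ⇒ 3p = 2 ⇒ p = 2/3, and the value is (2)·(2/3) = 4/3.
For Player 2: with q = P(L), equating T's and B's payoffs gives q + 1 = −2q + 2 ⇒ q = 1/3.

4/3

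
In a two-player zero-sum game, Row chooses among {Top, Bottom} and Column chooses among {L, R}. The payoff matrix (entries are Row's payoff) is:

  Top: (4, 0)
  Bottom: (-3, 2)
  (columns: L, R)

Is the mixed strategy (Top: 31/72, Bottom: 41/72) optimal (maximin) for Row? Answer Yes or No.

Against L this mix gives (31/72)·4 + (41/72)·(-3) = 1/72.
Against R this mix gives (31/72)·0 + (41/72)·2 = 41/36.
Column will play L, holding Row to 1/72. Shifting weight toward the row that does better against L would raise this floor (the equalizing mix achieves 8/9 against both L and R), so the proposed strategy is not optimal.

No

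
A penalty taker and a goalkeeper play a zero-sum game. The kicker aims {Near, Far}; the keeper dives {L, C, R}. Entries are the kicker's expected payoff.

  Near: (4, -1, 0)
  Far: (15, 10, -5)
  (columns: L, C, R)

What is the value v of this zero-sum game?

Row minima: Near → -1, Far → -5; maximin = -1.
Column maxima: L → 15, C → 10, R → 0; minimax = 0.
-1 ≠ 0, so there is no saddle point; optimal play is mixed.
L is strictly dominated by C (it gives the kicker strictly more in every row), so the keeper never plays it.
On the remaining 2×2 (Near, Far vs C, R):
Let the kicker play Near with probability p. Expected payoff against C: (-1)p + 10(1−p) = −11p + 10; against R: 0p + (-5)(1−p) = 5p − 5.
Setting these equal: −11p + 10 = 5p − 5 ⇒ −16p = -15 ⇒ p = 15/16, and the value is (-11)·(15/16) + 10 = -5/16.
For the keeper: with q = P(C), equating Near's and Far's payoffs gives −q = 15q − 5 ⇒ q = 5/16.

-5/16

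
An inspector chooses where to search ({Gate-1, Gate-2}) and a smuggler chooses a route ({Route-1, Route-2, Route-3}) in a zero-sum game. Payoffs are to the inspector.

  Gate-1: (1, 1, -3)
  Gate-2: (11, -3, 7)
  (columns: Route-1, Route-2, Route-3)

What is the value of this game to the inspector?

-1/7

Row minima: Gate-1 → -3, Gate-2 → -3; maximin = -3.
Column maxima: Route-1 → 11, Route-2 → 1, Route-3 → 7; minimax = 1.
-3 ≠ 1, so there is no saddle point; optimal play is mixed.
Route-1 is strictly dominated by Route-3 (it gives the inspector strictly more in every row), so the smuggler never plays it.
On the remaining 2×2 (Gate-1, Gate-2 vs Route-2, Route-3):
Let the inspector play Gate-1 with probability p. Expected payoff against Route-2: 1p + (-3)(1−p) = 4p − 3; against Route-3: (-3)p + 7(1−p) = −10p + 7.
Setting these equal: 4p − 3 = −10p + 7 ⇒ 14p = 10 ⇒ p = 5/7, and the value is (4)·(5/7) − 3 = -1/7.
For the smuggler: with q = P(Route-2), equating Gate-1's and Gate-2's payoffs gives 4q − 3 = −10q + 7 ⇒ q = 5/7.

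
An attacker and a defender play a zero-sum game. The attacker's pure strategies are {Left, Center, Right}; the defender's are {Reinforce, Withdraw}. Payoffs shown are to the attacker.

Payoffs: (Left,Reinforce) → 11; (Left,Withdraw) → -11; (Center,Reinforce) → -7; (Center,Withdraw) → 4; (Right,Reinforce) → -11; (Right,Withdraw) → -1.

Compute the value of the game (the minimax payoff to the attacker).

Row minima: Left → -11, Center → -7, Right → -11; maximin = -7.
Column maxima: Reinforce → 11, Withdraw → 4; minimax = 4.
-7 ≠ 4, so there is no saddle point; optimal play is mixed.
Right is strictly dominated by Center, so the attacker never plays it.
On the remaining 2×2 (Left, Center vs Reinforce, Withdraw):
Let the attacker play Left with probability p. Expected payoff against Reinforce: 11p + (-7)(1−p) = 18p − 7; against Withdraw: (-11)p + 4(1−p) = −15p + 4.
Setting these equal: 18p − 7 = −15p + 4 ⇒ 33p = 11 ⇒ p = 1/3, and the value is (18)·(1/3) − 7 = -1.
For the defender: with q = P(Reinforce), equating Left's and Center's payoffs gives 22q − 11 = −11q + 4 ⇒ q = 5/11.

-1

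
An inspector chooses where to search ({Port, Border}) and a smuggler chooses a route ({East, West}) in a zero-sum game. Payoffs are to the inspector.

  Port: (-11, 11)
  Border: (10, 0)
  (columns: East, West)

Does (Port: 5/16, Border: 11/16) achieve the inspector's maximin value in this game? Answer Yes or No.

Against East this mix gives (5/16)·(-11) + (11/16)·10 = 55/16.
Against West this mix gives (5/16)·11 + (11/16)·0 = 55/16.
All of the smuggler's active replies (East, West) yield 55/16, and no column does worse for the inspector. The mix makes the smuggler indifferent and guarantees 55/16, so it is optimal.

Yes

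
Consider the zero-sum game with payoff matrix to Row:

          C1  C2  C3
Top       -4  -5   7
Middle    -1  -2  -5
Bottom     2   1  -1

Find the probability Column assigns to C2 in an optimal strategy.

Row minima: Top → -5, Middle → -5, Bottom → -1; maximin = -1.
Column maxima: C1 → 2, C2 → 1, C3 → 7; minimax = 1.
-1 ≠ 1, so there is no saddle point; optimal play is mixed.
Middle is strictly dominated by Bottom, so Row never plays it.
C1 is strictly dominated by C2 (it gives Row strictly more in every row), so Column never plays it.
On the remaining 2×2 (Top, Bottom vs C2, C3):
Let Row play Top with probability p. Expected payoff against C2: (-5)p + 1(1−p) = −6p + 1; against C3: 7p + (-1)(1−p) = 8p − 1.
Setting these equal: −6p + 1 = 8p − 1 ⇒ −14p = -2 ⇒ p = 1/7, and the value is (-6)·(1/7) + 1 = 1/7.
For Column: with q = P(C2), equating Top's and Bottom's payoffs gives −12q + 7 = 2q − 1 ⇒ q = 4/7.

4/7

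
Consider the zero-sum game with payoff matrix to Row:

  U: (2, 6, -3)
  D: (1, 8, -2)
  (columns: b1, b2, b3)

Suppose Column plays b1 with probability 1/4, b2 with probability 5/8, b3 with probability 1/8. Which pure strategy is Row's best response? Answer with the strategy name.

D

Expected payoff of U: (1/4)·2 + (5/8)·6 + (1/8)·(-3) = 31/8.
Expected payoff of D: (1/4)·1 + (5/8)·8 + (1/8)·(-2) = 5.
The largest is 5, so Row's best response is D.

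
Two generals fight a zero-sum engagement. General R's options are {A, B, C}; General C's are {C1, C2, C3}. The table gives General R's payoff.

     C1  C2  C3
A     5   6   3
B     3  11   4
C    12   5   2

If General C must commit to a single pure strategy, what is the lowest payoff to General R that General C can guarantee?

Column maxima: C1 → 12, C2 → 11, C3 → 4.
The smallest of these is 4.

4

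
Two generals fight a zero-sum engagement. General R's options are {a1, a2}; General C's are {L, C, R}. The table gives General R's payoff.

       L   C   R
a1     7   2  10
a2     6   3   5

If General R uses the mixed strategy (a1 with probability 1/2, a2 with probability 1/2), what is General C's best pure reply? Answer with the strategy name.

If General C plays L, General R's expected payoff is (1/2)·7 + (1/2)·6 = 13/2.
If General C plays C, General R's expected payoff is (1/2)·2 + (1/2)·3 = 5/2.
If General C plays R, General R's expected payoff is (1/2)·10 + (1/2)·5 = 15/2.
General C minimizes General R's payoff; the smallest is 5/2, so the best response is C.

C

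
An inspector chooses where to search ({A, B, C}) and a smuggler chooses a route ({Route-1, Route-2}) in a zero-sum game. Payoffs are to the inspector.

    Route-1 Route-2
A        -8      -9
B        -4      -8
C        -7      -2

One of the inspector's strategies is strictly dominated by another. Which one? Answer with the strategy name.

B gives a strictly higher payoff than A against every column: -4 > -8, -8 > -9.
So A is strictly dominated and the inspector never plays it.

A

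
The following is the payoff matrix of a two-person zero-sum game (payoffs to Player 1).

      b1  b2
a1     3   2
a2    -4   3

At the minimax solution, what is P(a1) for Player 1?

7/8

Row minima: a1 → 2, a2 → -4; maximin = 2.
Column maxima: b1 → 3, b2 → 3; minimax = 3.
2 ≠ 3, so there is no saddle point; optimal play is mixed.
Let Player 1 play a1 with probability p. Expected payoff against b1: 3p + (-4)(1−p) = 7p − 4; against b2: 2p + 3(1−p) = −p + 3.
Setting these equal: 7p − 4 = −p + 3 ⇒ 8p = 7 ⇒ p = 7/8, and the value is (7)·(7/8) − 4 = 17/8.
For Player 2: with q = P(b1), equating a1's and a2's payoffs gives q + 2 = −7q + 3 ⇒ q = 1/8.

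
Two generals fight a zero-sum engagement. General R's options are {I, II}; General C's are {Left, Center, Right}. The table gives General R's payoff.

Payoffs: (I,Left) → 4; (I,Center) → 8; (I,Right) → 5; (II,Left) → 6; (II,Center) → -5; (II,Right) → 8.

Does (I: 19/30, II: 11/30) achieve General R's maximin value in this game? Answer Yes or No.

No

Against Left this mix gives (19/30)·4 + (11/30)·6 = 71/15.
Against Center this mix gives (19/30)·8 + (11/30)·(-5) = 97/30.
Against Right this mix gives (19/30)·5 + (11/30)·8 = 61/10.
General C will play Center, holding General R to 97/30. Shifting weight toward the row that does better against Center would raise this floor (the equalizing mix achieves 68/15 against both Center and Left), so the proposed strategy is not optimal.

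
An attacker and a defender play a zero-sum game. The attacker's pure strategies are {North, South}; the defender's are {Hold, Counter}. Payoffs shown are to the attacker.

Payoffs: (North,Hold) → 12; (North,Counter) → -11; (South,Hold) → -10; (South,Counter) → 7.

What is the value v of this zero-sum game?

Row minima: North → -11, South → -10; maximin = -10.
Column maxima: Hold → 12, Counter → 7; minimax = 7.
-10 ≠ 7, so there is no saddle point; optimal play is mixed.
Let the attacker play North with probability p. Expected payoff against Hold: 12p + (-10)(1−p) = 22p − 10; against Counter: (-11)p + 7(1−p) = −18p + 7.
Setting these equal: 22p − 10 = −18p + 7 ⇒ 40p = 17 ⇒ p = 17/40, and the value is (22)·(17/40) − 10 = -13/20.
For the defender: with q = P(Hold), equating North's and South's payoffs gives 23q − 11 = −17q + 7 ⇒ q = 9/20.

-13/20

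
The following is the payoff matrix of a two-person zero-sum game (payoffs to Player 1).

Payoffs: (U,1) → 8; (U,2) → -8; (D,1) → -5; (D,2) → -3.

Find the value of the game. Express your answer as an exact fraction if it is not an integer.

-32/9

Row minima: U → -8, D → -5; maximin = -5.
Column maxima: 1 → 8, 2 → -3; minimax = -3.
-5 ≠ -3, so there is no saddle point; optimal play is mixed.
Let Player 1 play U with probability p. Expected payoff against 1: 8p + (-5)(1−p) = 13p − 5; against 2: (-8)p + (-3)(1−p) = −5p − 3.
Setting these equal: 13p − 5 = −5p − 3 ⇒ 18p = 2 ⇒ p = 1/9, and the value is (13)·(1/9) − 5 = -32/9.
For Player 2: with q = P(1), equating U's and D's payoffs gives 16q − 8 = −2q − 3 ⇒ q = 5/18.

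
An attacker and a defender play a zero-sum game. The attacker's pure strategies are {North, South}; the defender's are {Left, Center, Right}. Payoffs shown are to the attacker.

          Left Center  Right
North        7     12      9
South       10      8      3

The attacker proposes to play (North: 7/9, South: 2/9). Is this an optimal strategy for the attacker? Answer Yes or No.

Yes

Against Left this mix gives (7/9)·7 + (2/9)·10 = 23/3.
Against Center this mix gives (7/9)·12 + (2/9)·8 = 100/9.
Against Right this mix gives (7/9)·9 + (2/9)·3 = 23/3.
All of the defender's active replies (Left, Right) yield 23/3, and no column does worse for the attacker. The mix makes the defender indifferent and guarantees 23/3, so it is optimal.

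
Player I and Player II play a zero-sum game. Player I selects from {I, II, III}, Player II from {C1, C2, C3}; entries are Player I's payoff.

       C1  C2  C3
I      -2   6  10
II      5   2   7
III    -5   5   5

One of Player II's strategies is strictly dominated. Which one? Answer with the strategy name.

C1 holds Player I's payoff strictly below C3 in every row: -2 < 10, 5 < 7, -5 < 5.
So C3 is strictly dominated for Player II.

C3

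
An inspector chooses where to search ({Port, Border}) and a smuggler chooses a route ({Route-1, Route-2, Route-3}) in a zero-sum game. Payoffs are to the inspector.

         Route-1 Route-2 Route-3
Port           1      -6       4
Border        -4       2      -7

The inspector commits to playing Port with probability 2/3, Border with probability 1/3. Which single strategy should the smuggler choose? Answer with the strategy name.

If the smuggler plays Route-1, the inspector's expected payoff is (2/3)·1 + (1/3)·(-4) = -2/3.
If the smuggler plays Route-2, the inspector's expected payoff is (2/3)·(-6) + (1/3)·2 = -10/3.
If the smuggler plays Route-3, the inspector's expected payoff is (2/3)·4 + (1/3)·(-7) = 1/3.
The smuggler minimizes the inspector's payoff; the smallest is -10/3, so the best response is Route-2.

Route-2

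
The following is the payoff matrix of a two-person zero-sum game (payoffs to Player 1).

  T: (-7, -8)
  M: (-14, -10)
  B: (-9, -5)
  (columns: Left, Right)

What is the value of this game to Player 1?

-37/5

Row minima: T → -8, M → -14, B → -9; maximin = -8.
Column maxima: Left → -7, Right → -5; minimax = -7.
-8 ≠ -7, so there is no saddle point; optimal play is mixed.
M is strictly dominated by T, so Player 1 never plays it.
On the remaining 2×2 (T, B vs Left, Right):
Let Player 1 play T with probability p. Expected payoff against Left: (-7)p + (-9)(1−p) = 2p − 9; against Right: (-8)p + (-5)(1−p) = −3p − 5.
Setting these equal: 2p − 9 = −3p − 5 ⇒ 5p = 4 ⇒ p = 4/5, and the value is (2)·(4/5) − 9 = -37/5.
For Player 2: with q = P(Left), equating T's and B's payoffs gives q − 8 = −4q − 5 ⇒ q = 3/5.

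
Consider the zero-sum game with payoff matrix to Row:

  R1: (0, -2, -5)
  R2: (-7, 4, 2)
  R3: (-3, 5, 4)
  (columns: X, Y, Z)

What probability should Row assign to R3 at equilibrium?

5/12

Row minima: R1 → -5, R2 → -7, R3 → -3; maximin = -3.
Column maxima: X → 0, Y → 5, Z → 4; minimax = 0.
-3 ≠ 0, so there is no saddle point; optimal play is mixed.
R2 is strictly dominated by R3, so Row never plays it.
Y is strictly dominated by Z (it gives Row strictly more in every row), so Column never plays it.
On the remaining 2×2 (R1, R3 vs X, Z):
Let Row play R1 with probability p. Expected payoff against X: 0p + (-3)(1−p) = 3p − 3; against Z: (-5)p + 4(1−p) = −9p + 4.
Setting these equal: 3p − 3 = −9p + 4 ⇒ 12p = 7 ⇒ p = 7/12, and the value is (3)·(7/12) − 3 = -5/4.
For Column: with q = P(X), equating R1's and R3's payoffs gives 5q − 5 = −7q + 4 ⇒ q = 3/4.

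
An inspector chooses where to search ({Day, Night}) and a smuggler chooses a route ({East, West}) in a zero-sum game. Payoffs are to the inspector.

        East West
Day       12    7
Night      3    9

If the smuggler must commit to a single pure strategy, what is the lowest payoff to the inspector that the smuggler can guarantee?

Column maxima: East → 12, West → 9.
The smallest of these is 9.

9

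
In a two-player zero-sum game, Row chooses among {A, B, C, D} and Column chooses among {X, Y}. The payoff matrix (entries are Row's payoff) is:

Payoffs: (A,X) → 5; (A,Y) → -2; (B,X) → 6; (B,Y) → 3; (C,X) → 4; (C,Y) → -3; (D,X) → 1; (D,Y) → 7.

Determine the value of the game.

13/3

Row minima: A → -2, B → 3, C → -3, D → 1; maximin = 3.
Column maxima: X → 6, Y → 7; minimax = 6.
3 ≠ 6, so there is no saddle point; optimal play is mixed.
A is strictly dominated by B, so Row never plays it.
C is strictly dominated by B, so Row never plays it.
On the remaining 2×2 (B, D vs X, Y):
Let Row play B with probability p. Expected payoff against X: 6p + 1(1−p) = 5p + 1; against Y: 3p + 7(1−p) = −4p + 7.
Setting these equal: 5p + 1 = −4p + 7 ⇒ 9p = 6 ⇒ p = 2/3, and the value is (5)·(2/3) + 1 = 13/3.
For Column: with q = P(X), equating B's and D's payoffs gives 3q + 3 = −6q + 7 ⇒ q = 4/9.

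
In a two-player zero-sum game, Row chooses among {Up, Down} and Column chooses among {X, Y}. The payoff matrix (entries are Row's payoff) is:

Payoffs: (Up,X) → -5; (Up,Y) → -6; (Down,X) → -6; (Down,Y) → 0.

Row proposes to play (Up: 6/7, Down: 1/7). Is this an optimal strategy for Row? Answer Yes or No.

Against X this mix gives (6/7)·(-5) + (1/7)·(-6) = -36/7.
Against Y this mix gives (6/7)·(-6) + (1/7)·0 = -36/7.
All of Column's active replies (X, Y) yield -36/7, and no column does worse for Row. The mix makes Column indifferent and guarantees -36/7, so it is optimal.

Yes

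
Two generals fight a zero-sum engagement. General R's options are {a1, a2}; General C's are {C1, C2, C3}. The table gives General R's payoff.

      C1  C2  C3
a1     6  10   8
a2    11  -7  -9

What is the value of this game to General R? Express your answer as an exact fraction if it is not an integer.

Row minima: a1 → 6, a2 → -9; maximin = 6.
Column maxima: C1 → 11, C2 → 10, C3 → 8; minimax = 8.
6 ≠ 8, so there is no saddle point; optimal play is mixed.
C2 is strictly dominated by C3 (it gives General R strictly more in every row), so General C never plays it.
On the remaining 2×2 (a1, a2 vs C1, C3):
Let General R play a1 with probability p. Expected payoff against C1: 6p + 11(1−p) = −5p + 11; against C3: 8p + (-9)(1−p) = 17p − 9.
Setting these equal: −5p + 11 = 17p − 9 ⇒ −22p = -20 ⇒ p = 10/11, and the value is (-5)·(10/11) + 11 = 71/11.
For General C: with q = P(C1), equating a1's and a2's payoffs gives −2q + 8 = 20q − 9 ⇒ q = 17/22.

71/11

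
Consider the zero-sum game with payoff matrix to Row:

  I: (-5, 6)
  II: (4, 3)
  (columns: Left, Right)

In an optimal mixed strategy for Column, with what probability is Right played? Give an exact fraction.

Row minima: I → -5, II → 3; maximin = 3.
Column maxima: Left → 4, Right → 6; minimax = 4.
3 ≠ 4, so there is no saddle point; optimal play is mixed.
Let Row play I with probability p. Expected payoff against Left: (-5)p + 4(1−p) = −9p + 4; against Right: 6p + 3(1−p) = 3p + 3.
Setting these equal: −9p + 4 = 3p + 3 ⇒ −12p = -1 ⇒ p = 1/12, and the value is (-9)·(1/12) + 4 = 13/4.
For Column: with q = P(Left), equating I's and II's payoffs gives −11q + 6 = q + 3 ⇒ q = 1/4.

3/4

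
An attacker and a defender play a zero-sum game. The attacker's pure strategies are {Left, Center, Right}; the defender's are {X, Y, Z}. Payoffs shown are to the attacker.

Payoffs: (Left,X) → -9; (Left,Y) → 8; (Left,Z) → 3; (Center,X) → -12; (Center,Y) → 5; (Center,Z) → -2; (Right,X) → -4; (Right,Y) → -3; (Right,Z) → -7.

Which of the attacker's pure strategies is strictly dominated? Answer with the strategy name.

Left gives a strictly higher payoff than Center against every column: -9 > -12, 8 > 5, 3 > -2.
So Center is strictly dominated and the attacker never plays it.

Center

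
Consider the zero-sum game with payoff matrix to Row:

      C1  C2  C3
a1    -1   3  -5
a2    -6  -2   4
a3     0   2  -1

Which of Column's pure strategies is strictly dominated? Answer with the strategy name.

C1 holds Row's payoff strictly below C2 in every row: -1 < 3, -6 < -2, 0 < 2.
So C2 is strictly dominated for Column.

C2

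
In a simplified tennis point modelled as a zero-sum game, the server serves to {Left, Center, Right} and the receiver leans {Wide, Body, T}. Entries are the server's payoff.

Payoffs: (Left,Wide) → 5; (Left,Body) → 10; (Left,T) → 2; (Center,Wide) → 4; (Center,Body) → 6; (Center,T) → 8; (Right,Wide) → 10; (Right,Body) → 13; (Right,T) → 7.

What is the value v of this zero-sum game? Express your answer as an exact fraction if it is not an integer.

52/7

Row minima: Left → 2, Center → 4, Right → 7; maximin = 7.
Column maxima: Wide → 10, Body → 13, T → 8; minimax = 8.
7 ≠ 8, so there is no saddle point; optimal play is mixed.
Left is strictly dominated by Right, so the server never plays it.
Body is strictly dominated by Wide (it gives the server strictly more in every row), so the receiver never plays it.
On the remaining 2×2 (Center, Right vs Wide, T):
Let the server play Center with probability p. Expected payoff against Wide: 4p + 10(1−p) = −6p + 10; against T: 8p + 7(1−p) = p + 7.
Setting these equal: −6p + 10 = p + 7 ⇒ −7p = -3 ⇒ p = 3/7, and the value is (-6)·(3/7) + 10 = 52/7.
For the receiver: with q = P(Wide), equating Center's and Right's payoffs gives −4q + 8 = 3q + 7 ⇒ q = 1/7.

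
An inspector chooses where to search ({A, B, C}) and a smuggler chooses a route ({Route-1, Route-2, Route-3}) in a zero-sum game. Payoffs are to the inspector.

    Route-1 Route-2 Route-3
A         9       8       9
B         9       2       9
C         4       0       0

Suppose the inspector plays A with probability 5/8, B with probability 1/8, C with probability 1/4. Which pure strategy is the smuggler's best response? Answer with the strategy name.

Route-2

If the smuggler plays Route-1, the inspector's expected payoff is (5/8)·9 + (1/8)·9 + (1/4)·4 = 31/4.
If the smuggler plays Route-2, the inspector's expected payoff is (5/8)·8 + (1/8)·2 + (1/4)·0 = 21/4.
If the smuggler plays Route-3, the inspector's expected payoff is (5/8)·9 + (1/8)·9 + (1/4)·0 = 27/4.
The smuggler minimizes the inspector's payoff; the smallest is 21/4, so the best response is Route-2.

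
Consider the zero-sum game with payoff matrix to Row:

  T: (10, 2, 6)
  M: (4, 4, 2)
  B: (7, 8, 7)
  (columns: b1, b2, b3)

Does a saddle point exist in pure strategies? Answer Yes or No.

Yes

Row minima: T → 2, M → 2, B → 7; maximin = 7.
Column maxima: b1 → 10, b2 → 8, b3 → 7; minimax = 7.
maximin = minimax = 7, so a saddle point exists.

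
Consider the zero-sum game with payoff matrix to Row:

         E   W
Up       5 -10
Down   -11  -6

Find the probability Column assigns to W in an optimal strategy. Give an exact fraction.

4/5

Row minima: Up → -10, Down → -11; maximin = -10.
Column maxima: E → 5, W → -6; minimax = -6.
-10 ≠ -6, so there is no saddle point; optimal play is mixed.
Let Row play Up with probability p. Expected payoff against E: 5p + (-11)(1−p) = 16p − 11; against W: (-10)p + (-6)(1−p) = −4p − 6.
Setting these equal: 16p − 11 = −4p − 6 ⇒ 20p = 5 ⇒ p = 1/4, and the value is (16)·(1/4) − 11 = -7.
For Column: with q = P(E), equating Up's and Down's payoffs gives 15q − 10 = −5q − 6 ⇒ q = 1/5.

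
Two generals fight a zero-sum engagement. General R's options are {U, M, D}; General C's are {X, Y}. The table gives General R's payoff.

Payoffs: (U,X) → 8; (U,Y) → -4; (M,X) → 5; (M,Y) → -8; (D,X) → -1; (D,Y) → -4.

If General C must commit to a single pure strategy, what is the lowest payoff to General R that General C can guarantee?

Column maxima: X → 8, Y → -4.
The smallest of these is -4.

-4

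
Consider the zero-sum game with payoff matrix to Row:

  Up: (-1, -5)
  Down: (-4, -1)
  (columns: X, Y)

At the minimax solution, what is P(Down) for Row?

Row minima: Up → -5, Down → -4; maximin = -4.
Column maxima: X → -1, Y → -1; minimax = -1.
-4 ≠ -1, so there is no saddle point; optimal play is mixed.
Let Row play Up with probability p. Expected payoff against X: (-1)p + (-4)(1−p) = 3p − 4; against Y: (-5)p + (-1)(1−p) = −4p − 1.
Setting these equal: 3p − 4 = −4p − 1 ⇒ 7p = 3 ⇒ p = 3/7, and the value is (3)·(3/7) − 4 = -19/7.
For Column: with q = P(X), equating Up's and Down's payoffs gives 4q − 5 = −3q − 1 ⇒ q = 4/7.

4/7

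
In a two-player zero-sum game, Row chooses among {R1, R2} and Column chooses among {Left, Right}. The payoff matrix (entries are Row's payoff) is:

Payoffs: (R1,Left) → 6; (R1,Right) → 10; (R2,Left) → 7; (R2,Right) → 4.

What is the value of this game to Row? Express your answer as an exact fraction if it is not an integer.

Row minima: R1 → 6, R2 → 4; maximin = 6.
Column maxima: Left → 7, Right → 10; minimax = 7.
6 ≠ 7, so there is no saddle point; optimal play is mixed.
Let Row play R1 with probability p. Expected payoff against Left: 6p + 7(1−p) = −p + 7; against Right: 10p + 4(1−p) = 6p + 4.
Setting these equal: −p + 7 = 6p + 4 ⇒ −7p = -3 ⇒ p = 3/7, and the value is (-1)·(3/7) + 7 = 46/7.
For Column: with q = P(Left), equating R1's and R2's payoffs gives −4q + 10 = 3q + 4 ⇒ q = 6/7.

46/7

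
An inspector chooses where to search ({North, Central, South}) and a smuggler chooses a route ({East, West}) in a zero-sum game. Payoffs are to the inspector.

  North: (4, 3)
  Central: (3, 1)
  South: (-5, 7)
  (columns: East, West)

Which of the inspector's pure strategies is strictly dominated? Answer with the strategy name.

North gives a strictly higher payoff than Central against every column: 4 > 3, 3 > 1.
So Central is strictly dominated and the inspector never plays it.

Central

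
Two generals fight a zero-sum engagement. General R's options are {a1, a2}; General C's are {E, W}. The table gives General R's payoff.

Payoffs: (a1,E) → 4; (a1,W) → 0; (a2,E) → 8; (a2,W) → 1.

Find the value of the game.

Row minima: a1 → 0, a2 → 1; maximin = 1.
Column maxima: E → 8, W → 1; minimax = 1.
Since maximin = minimax = 1, there is a saddle point and the value is 1.

1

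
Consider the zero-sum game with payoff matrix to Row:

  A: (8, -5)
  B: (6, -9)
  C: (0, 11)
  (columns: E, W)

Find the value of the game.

Row minima: A → -5, B → -9, C → 0; maximin = 0.
Column maxima: E → 8, W → 11; minimax = 8.
0 ≠ 8, so there is no saddle point; optimal play is mixed.
B is strictly dominated by A, so Row never plays it.
On the remaining 2×2 (A, C vs E, W):
Let Row play A with probability p. Expected payoff against E: 8p + 0(1−p) = 8p; against W: (-5)p + 11(1−p) = −16p + 11.
Setting these equal: 8p = −16p + 11 ⇒ 24p = 11 ⇒ p = 11/24, and the value is (8)·(11/24) = 11/3.
For Column: with q = P(E), equating A's and C's payoffs gives 13q − 5 = −11q + 11 ⇒ q = 2/3.

11/3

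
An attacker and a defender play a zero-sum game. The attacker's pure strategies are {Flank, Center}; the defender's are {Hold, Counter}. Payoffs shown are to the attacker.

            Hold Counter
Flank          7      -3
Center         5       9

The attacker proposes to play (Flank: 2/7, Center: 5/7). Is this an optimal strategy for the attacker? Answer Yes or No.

Against Hold this mix gives (2/7)·7 + (5/7)·5 = 39/7.
Against Counter this mix gives (2/7)·(-3) + (5/7)·9 = 39/7.
All of the defender's active replies (Hold, Counter) yield 39/7, and no column does worse for the attacker. The mix makes the defender indifferent and guarantees 39/7, so it is optimal.

Yes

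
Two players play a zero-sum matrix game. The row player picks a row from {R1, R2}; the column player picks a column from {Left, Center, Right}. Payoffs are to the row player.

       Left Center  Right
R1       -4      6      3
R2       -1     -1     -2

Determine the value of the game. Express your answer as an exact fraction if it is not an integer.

-11/8

Row minima: R1 → -4, R2 → -2; maximin = -2.
Column maxima: Left → -1, Center → 6, Right → 3; minimax = -1.
-2 ≠ -1, so there is no saddle point; optimal play is mixed.
Center is strictly dominated by Right (it gives the row player strictly more in every row), so the column player never plays it.
On the remaining 2×2 (R1, R2 vs Left, Right):
Let the row player play R1 with probability p. Expected payoff against Left: (-4)p + (-1)(1−p) = −3p − 1; against Right: 3p + (-2)(1−p) = 5p − 2.
Setting these equal: −3p − 1 = 5p − 2 ⇒ −8p = -1 ⇒ p = 1/8, and the value is (-3)·(1/8) − 1 = -11/8.
For the column player: with q = P(Left), equating R1's and R2's payoffs gives −7q + 3 = q − 2 ⇒ q = 5/8.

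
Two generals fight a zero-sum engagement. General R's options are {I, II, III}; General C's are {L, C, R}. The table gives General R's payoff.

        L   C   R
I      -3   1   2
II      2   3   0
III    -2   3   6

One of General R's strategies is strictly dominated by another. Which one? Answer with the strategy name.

I

III gives a strictly higher payoff than I against every column: -2 > -3, 3 > 1, 6 > 2.
So I is strictly dominated and General R never plays it.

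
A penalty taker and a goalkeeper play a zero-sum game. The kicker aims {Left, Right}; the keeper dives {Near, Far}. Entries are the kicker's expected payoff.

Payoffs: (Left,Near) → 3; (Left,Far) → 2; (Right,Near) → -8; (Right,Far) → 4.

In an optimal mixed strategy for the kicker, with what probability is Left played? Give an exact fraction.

Row minima: Left → 2, Right → -8; maximin = 2.
Column maxima: Near → 3, Far → 4; minimax = 3.
2 ≠ 3, so there is no saddle point; optimal play is mixed.
Let the kicker play Left with probability p. Expected payoff against Near: 3p + (-8)(1−p) = 11p − 8; against Far: 2p + 4(1−p) = −2p + 4.
Setting these equal: 11p − 8 = −2p + 4 ⇒ 13p = 12 ⇒ p = 12/13, and the value is (11)·(12/13) − 8 = 28/13.
For the keeper: with q = P(Near), equating Left's and Right's payoffs gives q + 2 = −12q + 4 ⇒ q = 2/13.

12/13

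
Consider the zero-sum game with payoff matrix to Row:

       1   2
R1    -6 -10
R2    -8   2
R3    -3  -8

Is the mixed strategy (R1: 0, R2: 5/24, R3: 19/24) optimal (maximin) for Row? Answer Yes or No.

Against 1 this mix gives (5/24)·(-8) + (19/24)·(-3) = -97/24.
Against 2 this mix gives (5/24)·2 + (19/24)·(-8) = -71/12.
Column will play 2, holding Row to -71/12. Shifting weight toward the row that does better against 2 would raise this floor (the equalizing mix achieves -14/3 against both 2 and 1), so the proposed strategy is not optimal.

No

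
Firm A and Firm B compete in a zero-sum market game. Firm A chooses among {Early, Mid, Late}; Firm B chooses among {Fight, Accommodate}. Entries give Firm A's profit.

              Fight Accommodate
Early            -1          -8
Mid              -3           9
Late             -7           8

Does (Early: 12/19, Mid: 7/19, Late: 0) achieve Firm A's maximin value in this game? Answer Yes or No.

Yes

Against Fight this mix gives (12/19)·(-1) + (7/19)·(-3) = -33/19.
Against Accommodate this mix gives (12/19)·(-8) + (7/19)·9 = -33/19.
All of Firm B's active replies (Fight, Accommodate) yield -33/19, and no column does worse for Firm A. The mix makes Firm B indifferent and guarantees -33/19, so it is optimal.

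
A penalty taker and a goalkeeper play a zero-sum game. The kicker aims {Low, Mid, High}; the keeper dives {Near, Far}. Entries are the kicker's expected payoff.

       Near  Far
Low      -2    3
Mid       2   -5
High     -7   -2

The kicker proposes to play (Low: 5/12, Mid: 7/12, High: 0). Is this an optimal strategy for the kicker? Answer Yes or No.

Against Near this mix gives (5/12)·(-2) + (7/12)·2 = 1/3.
Against Far this mix gives (5/12)·3 + (7/12)·(-5) = -5/3.
The keeper will play Far, holding the kicker to -5/3. Shifting weight toward the row that does better against Far would raise this floor (the equalizing mix achieves -1/3 against both Far and Near), so the proposed strategy is not optimal.

No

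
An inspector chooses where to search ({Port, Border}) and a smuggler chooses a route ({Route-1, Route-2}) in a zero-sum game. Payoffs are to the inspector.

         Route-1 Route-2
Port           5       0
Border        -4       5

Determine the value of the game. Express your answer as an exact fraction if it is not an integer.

Row minima: Port → 0, Border → -4; maximin = 0.
Column maxima: Route-1 → 5, Route-2 → 5; minimax = 5.
0 ≠ 5, so there is no saddle point; optimal play is mixed.
Let the inspector play Port with probability p. Expected payoff against Route-1: 5p + (-4)(1−p) = 9p − 4; against Route-2: 0p + 5(1−p) = −5p + 5.
Setting these equal: 9p − 4 = −5p + 5 ⇒ 14p = 9 ⇒ p = 9/14, and the value is (9)·(9/14) − 4 = 25/14.
For the smuggler: with q = P(Route-1), equating Port's and Border's payoffs gives 5q = −9q + 5 ⇒ q = 5/14.

25/14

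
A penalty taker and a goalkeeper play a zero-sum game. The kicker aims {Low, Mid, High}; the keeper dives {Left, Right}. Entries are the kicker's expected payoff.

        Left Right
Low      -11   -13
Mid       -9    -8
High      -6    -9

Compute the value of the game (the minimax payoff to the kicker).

-33/4

Row minima: Low → -13, Mid → -9, High → -9; maximin = -9.
Column maxima: Left → -6, Right → -8; minimax = -8.
-9 ≠ -8, so there is no saddle point; optimal play is mixed.
Low is strictly dominated by Mid, so the kicker never plays it.
On the remaining 2×2 (Mid, High vs Left, Right):
Let the kicker play Mid with probability p. Expected payoff against Left: (-9)p + (-6)(1−p) = −3p − 6; against Right: (-8)p + (-9)(1−p) = p − 9.
Setting these equal: −3p − 6 = p − 9 ⇒ −4p = -3 ⇒ p = 3/4, and the value is (-3)·(3/4) − 6 = -33/4.
For the keeper: with q = P(Left), equating Mid's and High's payoffs gives −q − 8 = 3q − 9 ⇒ q = 1/4.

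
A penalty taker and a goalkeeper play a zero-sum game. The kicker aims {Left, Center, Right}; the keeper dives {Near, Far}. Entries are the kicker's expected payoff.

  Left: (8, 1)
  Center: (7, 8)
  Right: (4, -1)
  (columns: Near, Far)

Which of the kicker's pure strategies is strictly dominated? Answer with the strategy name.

Right

Left gives a strictly higher payoff than Right against every column: 8 > 4, 1 > -1.
So Right is strictly dominated and the kicker never plays it.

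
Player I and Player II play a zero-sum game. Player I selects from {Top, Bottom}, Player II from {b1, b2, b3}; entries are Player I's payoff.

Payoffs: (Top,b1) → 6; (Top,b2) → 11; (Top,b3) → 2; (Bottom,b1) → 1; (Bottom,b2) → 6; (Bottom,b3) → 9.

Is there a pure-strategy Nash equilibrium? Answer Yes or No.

No

Row minima: Top → 2, Bottom → 1; maximin = 2.
Column maxima: b1 → 6, b2 → 11, b3 → 9; minimax = 6.
2 ≠ 6, so no pure-strategy equilibrium exists.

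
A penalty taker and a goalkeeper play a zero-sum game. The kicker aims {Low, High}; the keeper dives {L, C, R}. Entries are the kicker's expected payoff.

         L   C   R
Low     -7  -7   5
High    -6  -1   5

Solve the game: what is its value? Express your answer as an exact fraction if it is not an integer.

Row minima: Low → -7, High → -6; maximin = -6.
Column maxima: L → -6, C → -1, R → 5; minimax = -6.
Since maximin = minimax = -6, there is a saddle point and the value is -6.

-6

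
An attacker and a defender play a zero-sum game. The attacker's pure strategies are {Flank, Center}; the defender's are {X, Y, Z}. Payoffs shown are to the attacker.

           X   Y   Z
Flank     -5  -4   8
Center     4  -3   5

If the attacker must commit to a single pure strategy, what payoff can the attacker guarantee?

Row minima: Flank → -5, Center → -3.
The best of these is -3.

-3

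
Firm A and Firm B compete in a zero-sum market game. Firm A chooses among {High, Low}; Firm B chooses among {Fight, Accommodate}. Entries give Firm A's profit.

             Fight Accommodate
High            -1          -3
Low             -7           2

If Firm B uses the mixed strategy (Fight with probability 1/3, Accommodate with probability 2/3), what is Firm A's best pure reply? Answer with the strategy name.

Low

Expected payoff of High: (1/3)·(-1) + (2/3)·(-3) = -7/3.
Expected payoff of Low: (1/3)·(-7) + (2/3)·2 = -1.
The largest is -1, so Firm A's best response is Low.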